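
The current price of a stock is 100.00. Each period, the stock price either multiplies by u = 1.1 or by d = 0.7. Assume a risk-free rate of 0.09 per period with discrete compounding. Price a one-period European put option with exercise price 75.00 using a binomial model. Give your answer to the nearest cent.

Risk-neutral probability p = (1 + 0.09 − 0.7)/(1.1 − 0.7) = 0.3900/0.4000 = 0.9750
Terminal stock prices: S_u = 110, S_d = 70
Terminal payoffs (K − S): max(-35, 0) = 0, max(5, 0) = 5
Node 0 (S = 100): V_0 = 1/1.09·[0.9750·0.0000 + 0.0250·5.0000] = 0.1147

0.11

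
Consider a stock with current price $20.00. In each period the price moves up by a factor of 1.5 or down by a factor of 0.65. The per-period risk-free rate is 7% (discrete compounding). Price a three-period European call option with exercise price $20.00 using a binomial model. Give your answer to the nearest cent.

Risk-neutral probability p = (1 + 0.07 − 0.65)/(1.5 − 0.65) = 0.4200/0.8500 = 0.4941
Terminal stock prices: S_uuu = 67.5, S_uud = 29.25, S_udd = 12.68, S_ddd = 5.492
Terminal payoffs (S − K): max(47.5, 0) = 47.5, max(9.25, 0) = 9.25, max(-7.325, 0) = 0, max(-14.51, 0) = 0
Node uu (S = 45): V_uu = 1/1.07·[0.4941·47.5000 + 0.5059·9.2500] = 26.3084
Node ud (S = 19.5): V_ud = 1/1.07·[0.4941·9.2500 + 0.5059·0.0000] = 4.2716
Node dd (S = 8.45): V_dd = 1/1.07·[0.4941·0.0000 + 0.5059·0.0000] = 0.0000
Node u (S = 30): V_u = 1/1.07·[0.4941·26.3084 + 0.5059·4.2716] = 14.1686
Node d (S = 13): V_d = 1/1.07·[0.4941·4.2716 + 0.5059·0.0000] = 1.9726
Node 0 (S = 20): V_0 = 1/1.07·[0.4941·14.1686 + 0.5059·1.9726] = 7.4755

$7.48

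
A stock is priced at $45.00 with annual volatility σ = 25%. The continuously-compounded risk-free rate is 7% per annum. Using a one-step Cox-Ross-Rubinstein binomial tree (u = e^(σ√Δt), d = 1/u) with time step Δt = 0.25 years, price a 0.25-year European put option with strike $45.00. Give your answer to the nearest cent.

$2.39

CRR parameters: u = e^(σ√Δt) = e^(0.25·√0.25) = 1.1331, d = 1/u = 0.8825
Per-period rate: rΔt = 0.07·0.25 = 0.0175, so R = e^0.0175 = 1.0177
Risk-neutral probability p = (e^0.0175 − 0.8825)/(1.1331 − 0.8825) = 0.1352/0.2507 = 0.5392
Terminal stock prices: S_u = 50.99, S_d = 39.71
Terminal payoffs (K − S): max(-5.992, 0) = 0, max(5.288, 0) = 5.288
Node 0 (S = 45): V_0 = e^(−0.0175)·[0.5392·0.0000 + 0.4608·5.2876] = 2.3942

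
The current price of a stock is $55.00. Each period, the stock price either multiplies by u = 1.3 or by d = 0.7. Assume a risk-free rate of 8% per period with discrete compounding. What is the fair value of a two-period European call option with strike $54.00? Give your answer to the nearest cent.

Risk-neutral probability p = (1 + 0.08 − 0.7)/(1.3 − 0.7) = 0.3800/0.6000 = 0.6333
Terminal stock prices: S_uu = 92.95, S_ud = 50.05, S_dd = 26.95
Terminal payoffs (S − K): max(38.95, 0) = 38.95, max(-3.95, 0) = 0, max(-27.05, 0) = 0
Node u (S = 71.5): V_u = 1/1.08·[0.6333·38.9500 + 0.3667·0.0000] = 22.8410
Node d (S = 38.5): V_d = 1/1.08·[0.6333·0.0000 + 0.3667·0.0000] = 0.0000
Node 0 (S = 55): V_0 = 1/1.08·[0.6333·22.8410 + 0.3667·0.0000] = 13.3944

$13.39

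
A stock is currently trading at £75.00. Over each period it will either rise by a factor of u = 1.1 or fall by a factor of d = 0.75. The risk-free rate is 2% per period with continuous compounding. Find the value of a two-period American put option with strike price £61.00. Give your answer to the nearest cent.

£1.06

Risk-neutral probability p = (e^0.02 − 0.75)/(1.1 − 0.75) = 0.2702/0.3500 = 0.7720
Terminal stock prices: S_uu = 90.75, S_ud = 61.88, S_dd = 42.19
Terminal payoffs (K − S): max(-29.75, 0) = 0, max(-0.875, 0) = 0, max(18.81, 0) = 18.81
Node u (S = 82.5): continuation = e^(−0.02)·[0.7720·0.0000 + 0.2280·0.0000] = 0.0000; exercise value = 0.0000 ≤ continuation, so V_u = 0.0000
Node d (S = 56.25): continuation = e^(−0.02)·[0.7720·0.0000 + 0.2280·18.8125] = 4.2042; exercise value = 4.7500 > continuation, so V_d = 4.7500 (exercise)
Node 0 (S = 75): continuation = e^(−0.02)·[0.7720·0.0000 + 0.2280·4.7500] = 1.0615; exercise value = 0.0000 ≤ continuation, so V_0 = 1.0615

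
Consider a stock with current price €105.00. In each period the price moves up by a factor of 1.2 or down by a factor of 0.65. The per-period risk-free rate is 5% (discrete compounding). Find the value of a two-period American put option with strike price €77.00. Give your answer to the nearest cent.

€2.27

Risk-neutral probability p = (1 + 0.05 − 0.65)/(1.2 − 0.65) = 0.4000/0.5500 = 0.7273
Terminal stock prices: S_uu = 151.2, S_ud = 81.9, S_dd = 44.36
Terminal payoffs (K − S): max(-74.2, 0) = 0, max(-4.9, 0) = 0, max(32.64, 0) = 32.64
Node u (S = 126): continuation = 1/1.05·[0.7273·0.0000 + 0.2727·0.0000] = 0.0000; exercise value = 0.0000 ≤ continuation, so V_u = 0.0000
Node d (S = 68.25): continuation = 1/1.05·[0.7273·0.0000 + 0.2727·32.6375] = 8.4773; exercise value = 8.7500 > continuation, so V_d = 8.7500 (exercise)
Node 0 (S = 105): continuation = 1/1.05·[0.7273·0.0000 + 0.2727·8.7500] = 2.2727; exercise value = 0.0000 ≤ continuation, so V_0 = 2.2727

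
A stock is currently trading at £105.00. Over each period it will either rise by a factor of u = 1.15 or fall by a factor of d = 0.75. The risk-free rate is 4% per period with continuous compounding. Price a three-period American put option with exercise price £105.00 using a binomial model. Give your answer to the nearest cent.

Risk-neutral probability p = (e^0.04 − 0.75)/(1.15 − 0.75) = 0.2908/0.4000 = 0.7270
Terminal stock prices: S_uuu = 159.7, S_uud = 104.1, S_udd = 67.92, S_ddd = 44.3
Terminal payoffs (K − S): max(-54.69, 0) = 0, max(0.8531, 0) = 0.8531, max(37.08, 0) = 37.08, max(60.7, 0) = 60.7
Node uu (S = 138.9): continuation = e^(−0.04)·[0.7270·0.0000 + 0.2730·0.8531] = 0.2237; exercise value = 0.0000 ≤ continuation, so V_uu = 0.2237
Node ud (S = 90.56): continuation = e^(−0.04)·[0.7270·0.8531 + 0.2730·37.0781] = 10.3204; exercise value = 14.4375 > continuation, so V_ud = 14.4375 (exercise)
Node dd (S = 59.06): continuation = e^(−0.04)·[0.7270·37.0781 + 0.2730·60.7031] = 41.8204; exercise value = 45.9375 > continuation, so V_dd = 45.9375 (exercise)
Node u (S = 120.7): continuation = e^(−0.04)·[0.7270·0.2237 + 0.2730·14.4375] = 3.9428; exercise value = 0.0000 ≤ continuation, so V_u = 3.9428
Node d (S = 78.75): continuation = e^(−0.04)·[0.7270·14.4375 + 0.2730·45.9375] = 22.1329; exercise value = 26.2500 > continuation, so V_d = 26.2500 (exercise)
Node 0 (S = 105): continuation = e^(−0.04)·[0.7270·3.9428 + 0.2730·26.2500] = 9.6387; exercise value = 0.0000 ≤ continuation, so V_0 = 9.6387

£9.64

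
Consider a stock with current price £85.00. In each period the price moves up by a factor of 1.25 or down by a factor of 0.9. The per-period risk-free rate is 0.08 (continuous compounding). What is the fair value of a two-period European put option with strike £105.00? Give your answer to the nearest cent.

£10.97

Risk-neutral probability p = (e^0.08 − 0.9)/(1.25 − 0.9) = 0.1833/0.3500 = 0.5237
Terminal stock prices: S_uu = 132.8, S_ud = 95.62, S_dd = 68.85
Terminal payoffs (K − S): max(-27.81, 0) = 0, max(9.375, 0) = 9.375, max(36.15, 0) = 36.15
Node u (S = 106.2): V_u = e^(−0.08)·[0.5237·0.0000 + 0.4763·9.3750] = 4.1222
Node d (S = 76.5): V_d = e^(−0.08)·[0.5237·9.3750 + 0.4763·36.1500] = 20.4272
Node 0 (S = 85): V_0 = e^(−0.08)·[0.5237·4.1222 + 0.4763·20.4272] = 10.9746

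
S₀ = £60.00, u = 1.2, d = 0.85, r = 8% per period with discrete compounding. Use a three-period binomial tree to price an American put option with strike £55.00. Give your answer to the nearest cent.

Risk-neutral probability p = (1 + 0.08 − 0.85)/(1.2 − 0.85) = 0.2300/0.3500 = 0.6571
Terminal stock prices: S_uuu = 103.7, S_uud = 73.44, S_udd = 52.02, S_ddd = 36.85
Terminal payoffs (K − S): max(-48.68, 0) = 0, max(-18.44, 0) = 0, max(2.98, 0) = 2.98, max(18.15, 0) = 18.15
Node uu (S = 86.4): continuation = 1/1.08·[0.6571·0.0000 + 0.3429·0.0000] = 0.0000; exercise value = 0.0000 ≤ continuation, so V_uu = 0.0000
Node ud (S = 61.2): continuation = 1/1.08·[0.6571·0.0000 + 0.3429·2.9800] = 0.9460; exercise value = 0.0000 ≤ continuation, so V_ud = 0.9460
Node dd (S = 43.35): continuation = 1/1.08·[0.6571·2.9800 + 0.3429·18.1525] = 7.5759; exercise value = 11.6500 > continuation, so V_dd = 11.6500 (exercise)
Node u (S = 72): continuation = 1/1.08·[0.6571·0.0000 + 0.3429·0.9460] = 0.3003; exercise value = 0.0000 ≤ continuation, so V_u = 0.3003
Node d (S = 51): continuation = 1/1.08·[0.6571·0.9460 + 0.3429·11.6500] = 4.2740; exercise value = 4.0000 ≤ continuation, so V_d = 4.2740
Node 0 (S = 60): continuation = 1/1.08·[0.6571·0.3003 + 0.3429·4.2740] = 1.5396; exercise value = 0.0000 ≤ continuation, so V_0 = 1.5396

£1.54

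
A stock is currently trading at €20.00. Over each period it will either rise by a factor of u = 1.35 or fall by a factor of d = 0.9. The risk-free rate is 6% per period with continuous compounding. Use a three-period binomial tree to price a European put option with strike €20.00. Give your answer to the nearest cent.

€1.19

Risk-neutral probability p = (e^0.06 − 0.9)/(1.35 − 0.9) = 0.1618/0.4500 = 0.3596
Terminal stock prices: S_uuu = 49.21, S_uud = 32.81, S_udd = 21.87, S_ddd = 14.58
Terminal payoffs (K − S): max(-29.21, 0) = 0, max(-12.81, 0) = 0, max(-1.87, 0) = 0, max(5.42, 0) = 5.42
Node uu (S = 36.45): V_uu = e^(−0.06)·[0.3596·0.0000 + 0.6404·0.0000] = 0.0000
Node ud (S = 24.3): V_ud = e^(−0.06)·[0.3596·0.0000 + 0.6404·0.0000] = 0.0000
Node dd (S = 16.2): V_dd = e^(−0.06)·[0.3596·0.0000 + 0.6404·5.4200] = 3.2686
Node u (S = 27): V_u = e^(−0.06)·[0.3596·0.0000 + 0.6404·0.0000] = 0.0000
Node d (S = 18): V_d = e^(−0.06)·[0.3596·0.0000 + 0.6404·3.2686] = 1.9712
Node 0 (S = 20): V_0 = e^(−0.06)·[0.3596·0.0000 + 0.6404·1.9712] = 1.1888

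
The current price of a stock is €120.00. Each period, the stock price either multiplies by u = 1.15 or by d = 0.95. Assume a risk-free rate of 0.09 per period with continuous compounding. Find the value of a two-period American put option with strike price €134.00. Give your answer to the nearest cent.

Risk-neutral probability p = (e^0.09 − 0.95)/(1.15 − 0.95) = 0.1442/0.2000 = 0.7209
Terminal stock prices: S_uu = 158.7, S_ud = 131.1, S_dd = 108.3
Terminal payoffs (K − S): max(-24.7, 0) = 0, max(2.9, 0) = 2.9, max(25.7, 0) = 25.7
Node u (S = 138): continuation = e^(−0.09)·[0.7209·0.0000 + 0.2791·2.9000] = 0.7398; exercise value = 0.0000 ≤ continuation, so V_u = 0.7398
Node d (S = 114): continuation = e^(−0.09)·[0.7209·2.9000 + 0.2791·25.7000] = 8.4668; exercise value = 20.0000 > continuation, so V_d = 20.0000 (exercise)
Node 0 (S = 120): continuation = e^(−0.09)·[0.7209·0.7398 + 0.2791·20.0000] = 5.5895; exercise value = 14.0000 > continuation, so V_0 = 14.0000 (exercise)

€14.00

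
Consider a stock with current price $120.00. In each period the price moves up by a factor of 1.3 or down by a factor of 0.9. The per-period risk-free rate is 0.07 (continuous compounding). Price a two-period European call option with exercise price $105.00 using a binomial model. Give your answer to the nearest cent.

$30.91

Risk-neutral probability p = (e^0.07 − 0.9)/(1.3 − 0.9) = 0.1725/0.4000 = 0.4313
Terminal stock prices: S_uu = 202.8, S_ud = 140.4, S_dd = 97.2
Terminal payoffs (S − K): max(97.8, 0) = 97.8, max(35.4, 0) = 35.4, max(-7.8, 0) = 0
Node u (S = 156): V_u = e^(−0.07)·[0.4313·97.8000 + 0.5687·35.4000] = 58.0986
Node d (S = 108): V_d = e^(−0.07)·[0.4313·35.4000 + 0.5687·0.0000] = 14.2348
Node 0 (S = 120): V_0 = e^(−0.07)·[0.4313·58.0986 + 0.5687·14.2348] = 30.9107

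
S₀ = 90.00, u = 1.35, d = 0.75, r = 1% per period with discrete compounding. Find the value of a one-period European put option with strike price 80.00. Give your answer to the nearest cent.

7.01

Risk-neutral probability p = (1 + 0.01 − 0.75)/(1.35 − 0.75) = 0.2600/0.6000 = 0.4333
Terminal stock prices: S_u = 121.5, S_d = 67.5
Terminal payoffs (K − S): max(-41.5, 0) = 0, max(12.5, 0) = 12.5
Node 0 (S = 90): V_0 = 1/1.01·[0.4333·0.0000 + 0.5667·12.5000] = 7.0132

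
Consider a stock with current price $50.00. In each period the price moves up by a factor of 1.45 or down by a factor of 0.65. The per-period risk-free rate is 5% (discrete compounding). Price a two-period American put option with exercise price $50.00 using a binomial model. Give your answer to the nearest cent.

$8.99

Risk-neutral probability p = (1 + 0.05 − 0.65)/(1.45 − 0.65) = 0.4000/0.8000 = 0.5000
Terminal stock prices: S_uu = 105.1, S_ud = 47.12, S_dd = 21.13
Terminal payoffs (K − S): max(-55.12, 0) = 0, max(2.875, 0) = 2.875, max(28.87, 0) = 28.87
Node u (S = 72.5): continuation = 1/1.05·[0.5000·0.0000 + 0.5000·2.8750] = 1.3690; exercise value = 0.0000 ≤ continuation, so V_u = 1.3690
Node d (S = 32.5): continuation = 1/1.05·[0.5000·2.8750 + 0.5000·28.8750] = 15.1190; exercise value = 17.5000 > continuation, so V_d = 17.5000 (exercise)
Node 0 (S = 50): continuation = 1/1.05·[0.5000·1.3690 + 0.5000·17.5000] = 8.9853; exercise value = 0.0000 ≤ continuation, so V_0 = 8.9853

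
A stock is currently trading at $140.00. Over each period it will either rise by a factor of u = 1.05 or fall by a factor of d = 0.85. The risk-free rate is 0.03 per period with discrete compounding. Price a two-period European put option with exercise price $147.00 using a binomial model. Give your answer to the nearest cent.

Risk-neutral probability p = (1 + 0.03 − 0.85)/(1.05 − 0.85) = 0.1800/0.2000 = 0.9000
Terminal stock prices: S_uu = 154.3, S_ud = 125, S_dd = 101.1
Terminal payoffs (K − S): max(-7.35, 0) = 0, max(22.05, 0) = 22.05, max(45.85, 0) = 45.85
Node u (S = 147): V_u = 1/1.03·[0.9000·0.0000 + 0.1000·22.0500] = 2.1408
Node d (S = 119): V_d = 1/1.03·[0.9000·22.0500 + 0.1000·45.8500] = 23.7184
Node 0 (S = 140): V_0 = 1/1.03·[0.9000·2.1408 + 0.1000·23.7184] = 4.1733

$4.17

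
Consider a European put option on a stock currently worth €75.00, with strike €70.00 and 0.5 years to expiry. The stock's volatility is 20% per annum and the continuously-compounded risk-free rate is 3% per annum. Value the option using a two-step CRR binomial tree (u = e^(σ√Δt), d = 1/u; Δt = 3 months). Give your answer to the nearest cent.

CRR parameters: u = e^(σ√Δt) = e^(0.2·√0.25) = 1.1052, d = 1/u = 0.9048
Per-period rate: rΔt = 0.03·0.25 = 0.0075, so R = e^0.0075 = 1.0075
Risk-neutral probability p = (e^0.0075 − 0.9048)/(1.1052 − 0.9048) = 0.1027/0.2003 = 0.5126
Terminal stock prices: S_uu = 91.61, S_ud = 75, S_dd = 61.4
Terminal payoffs (K − S): max(-21.61, 0) = 0, max(-5, 0) = 0, max(8.595, 0) = 8.595
Node u (S = 82.89): V_u = e^(−0.0075)·[0.5126·0.0000 + 0.4874·0.0000] = 0.0000
Node d (S = 67.86): V_d = e^(−0.0075)·[0.5126·0.0000 + 0.4874·8.5952] = 4.1580
Node 0 (S = 75): V_0 = e^(−0.0075)·[0.5126·0.0000 + 0.4874·4.1580] = 2.0115

€2.01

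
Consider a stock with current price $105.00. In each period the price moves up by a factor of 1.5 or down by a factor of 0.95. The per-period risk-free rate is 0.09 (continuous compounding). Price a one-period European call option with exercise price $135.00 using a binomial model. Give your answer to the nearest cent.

Risk-neutral probability p = (e^0.09 − 0.95)/(1.5 − 0.95) = 0.1442/0.5500 = 0.2621
Terminal stock prices: S_u = 157.5, S_d = 99.75
Terminal payoffs (S − K): max(22.5, 0) = 22.5, max(-35.25, 0) = 0
Node 0 (S = 105): V_0 = e^(−0.09)·[0.2621·22.5000 + 0.7379·0.0000] = 5.3904

$5.39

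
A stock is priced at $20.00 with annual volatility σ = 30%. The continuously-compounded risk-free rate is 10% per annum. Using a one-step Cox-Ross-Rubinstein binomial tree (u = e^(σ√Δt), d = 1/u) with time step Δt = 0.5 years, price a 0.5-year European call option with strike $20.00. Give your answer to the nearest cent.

$2.55

CRR parameters: u = e^(σ√Δt) = e^(0.3·√0.5) = 1.2363, d = 1/u = 0.8089
Per-period rate: rΔt = 0.1·0.5 = 0.05, so R = e^0.05 = 1.0513
Risk-neutral probability p = (e^0.05 − 0.8089)/(1.2363 − 0.8089) = 0.2424/0.4275 = 0.5671
Terminal stock prices: S_u = 24.73, S_d = 16.18
Terminal payoffs (S − K): max(4.726, 0) = 4.726, max(-3.823, 0) = 0
Node 0 (S = 20): V_0 = e^(−0.05)·[0.5671·4.7262 + 0.4329·0.0000] = 2.5496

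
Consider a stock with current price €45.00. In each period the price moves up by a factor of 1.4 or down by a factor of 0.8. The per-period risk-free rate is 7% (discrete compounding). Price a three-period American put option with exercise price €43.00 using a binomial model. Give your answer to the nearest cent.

Risk-neutral probability p = (1 + 0.07 − 0.8)/(1.4 − 0.8) = 0.2700/0.6000 = 0.4500
Terminal stock prices: S_uuu = 123.5, S_uud = 70.56, S_udd = 40.32, S_ddd = 23.04
Terminal payoffs (K − S): max(-80.48, 0) = 0, max(-27.56, 0) = 0, max(2.68, 0) = 2.68, max(19.96, 0) = 19.96
Node uu (S = 88.2): continuation = 1/1.07·[0.4500·0.0000 + 0.5500·0.0000] = 0.0000; exercise value = 0.0000 ≤ continuation, so V_uu = 0.0000
Node ud (S = 50.4): continuation = 1/1.07·[0.4500·0.0000 + 0.5500·2.6800] = 1.3776; exercise value = 0.0000 ≤ continuation, so V_ud = 1.3776
Node dd (S = 28.8): continuation = 1/1.07·[0.4500·2.6800 + 0.5500·19.9600] = 11.3869; exercise value = 14.2000 > continuation, so V_dd = 14.2000 (exercise)
Node u (S = 63): continuation = 1/1.07·[0.4500·0.0000 + 0.5500·1.3776] = 0.7081; exercise value = 0.0000 ≤ continuation, so V_u = 0.7081
Node d (S = 36): continuation = 1/1.07·[0.4500·1.3776 + 0.5500·14.2000] = 7.8784; exercise value = 7.0000 ≤ continuation, so V_d = 7.8784
Node 0 (S = 45): continuation = 1/1.07·[0.4500·0.7081 + 0.5500·7.8784] = 4.3475; exercise value = 0.0000 ≤ continuation, so V_0 = 4.3475

€4.35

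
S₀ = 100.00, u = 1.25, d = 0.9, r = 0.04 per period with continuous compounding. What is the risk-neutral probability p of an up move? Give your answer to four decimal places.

p = 0.4023

Risk-neutral probability p = (e^0.04 − 0.9)/(1.25 − 0.9) = 0.1408/0.3500 = 0.4023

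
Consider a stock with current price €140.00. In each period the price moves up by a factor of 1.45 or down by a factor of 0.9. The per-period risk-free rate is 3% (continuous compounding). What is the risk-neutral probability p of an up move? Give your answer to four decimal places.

p = 0.2372

Risk-neutral probability p = (e^0.03 − 0.9)/(1.45 − 0.9) = 0.1305/0.5500 = 0.2372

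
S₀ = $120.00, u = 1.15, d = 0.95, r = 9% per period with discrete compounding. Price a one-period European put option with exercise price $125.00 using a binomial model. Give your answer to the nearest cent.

Risk-neutral probability p = (1 + 0.09 − 0.95)/(1.15 − 0.95) = 0.1400/0.2000 = 0.7000
Terminal stock prices: S_u = 138, S_d = 114
Terminal payoffs (K − S): max(-13, 0) = 0, max(11, 0) = 11
Node 0 (S = 120): V_0 = 1/1.09·[0.7000·0.0000 + 0.3000·11.0000] = 3.0275

$3.03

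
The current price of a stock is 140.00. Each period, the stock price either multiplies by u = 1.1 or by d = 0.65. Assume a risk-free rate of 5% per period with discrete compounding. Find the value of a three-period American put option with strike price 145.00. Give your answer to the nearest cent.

12.38

Risk-neutral probability p = (1 + 0.05 − 0.65)/(1.1 − 0.65) = 0.4000/0.4500 = 0.8889
Terminal stock prices: S_uuu = 186.3, S_uud = 110.1, S_udd = 65.07, S_ddd = 38.45
Terminal payoffs (K − S): max(-41.34, 0) = 0, max(34.89, 0) = 34.89, max(79.93, 0) = 79.93, max(106.6, 0) = 106.6
Node uu (S = 169.4): continuation = 1/1.05·[0.8889·0.0000 + 0.1111·34.8900] = 3.6921; exercise value = 0.0000 ≤ continuation, so V_uu = 3.6921
Node ud (S = 100.1): continuation = 1/1.05·[0.8889·34.8900 + 0.1111·79.9350] = 37.9952; exercise value = 44.9000 > continuation, so V_ud = 44.9000 (exercise)
Node dd (S = 59.15): continuation = 1/1.05·[0.8889·79.9350 + 0.1111·106.5525] = 78.9452; exercise value = 85.8500 > continuation, so V_dd = 85.8500 (exercise)
Node u (S = 154): continuation = 1/1.05·[0.8889·3.6921 + 0.1111·44.9000] = 7.8769; exercise value = 0.0000 ≤ continuation, so V_u = 7.8769
Node d (S = 91): continuation = 1/1.05·[0.8889·44.9000 + 0.1111·85.8500] = 47.0952; exercise value = 54.0000 > continuation, so V_d = 54.0000 (exercise)
Node 0 (S = 140): continuation = 1/1.05·[0.8889·7.8769 + 0.1111·54.0000] = 12.3825; exercise value = 5.0000 ≤ continuation, so V_0 = 12.3825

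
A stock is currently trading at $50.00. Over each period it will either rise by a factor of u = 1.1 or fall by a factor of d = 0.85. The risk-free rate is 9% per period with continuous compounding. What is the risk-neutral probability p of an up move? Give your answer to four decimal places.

p = 0.9767

Risk-neutral probability p = (e^0.09 − 0.85)/(1.1 − 0.85) = 0.2442/0.2500 = 0.9767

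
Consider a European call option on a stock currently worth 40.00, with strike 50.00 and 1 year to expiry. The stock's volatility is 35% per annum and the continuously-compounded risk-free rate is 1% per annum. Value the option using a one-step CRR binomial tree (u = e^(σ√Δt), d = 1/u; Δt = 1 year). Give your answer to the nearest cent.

CRR parameters: u = e^(σ√Δt) = e^(0.35·√1) = 1.4191, d = 1/u = 0.7047
Per-period rate: rΔt = 0.01·1 = 0.01, so R = e^0.01 = 1.0101
Risk-neutral probability p = (e^0.01 − 0.7047)/(1.4191 − 0.7047) = 0.3054/0.7144 = 0.4275
Terminal stock prices: S_u = 56.76, S_d = 28.19
Terminal payoffs (S − K): max(6.763, 0) = 6.763, max(-21.81, 0) = 0
Node 0 (S = 40): V_0 = e^(−0.01)·[0.4275·6.7627 + 0.5725·0.0000] = 2.8620

2.86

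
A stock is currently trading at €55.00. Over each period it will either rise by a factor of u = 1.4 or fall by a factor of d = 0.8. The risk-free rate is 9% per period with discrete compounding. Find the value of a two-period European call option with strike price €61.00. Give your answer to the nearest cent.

€9.45

Risk-neutral probability p = (1 + 0.09 − 0.8)/(1.4 − 0.8) = 0.2900/0.6000 = 0.4833
Terminal stock prices: S_uu = 107.8, S_ud = 61.6, S_dd = 35.2
Terminal payoffs (S − K): max(46.8, 0) = 46.8, max(0.6, 0) = 0.6, max(-25.8, 0) = 0
Node u (S = 77): V_u = 1/1.09·[0.4833·46.8000 + 0.5167·0.6000] = 21.0367
Node d (S = 44): V_d = 1/1.09·[0.4833·0.6000 + 0.5167·0.0000] = 0.2661
Node 0 (S = 55): V_0 = 1/1.09·[0.4833·21.0367 + 0.5167·0.2661] = 9.4543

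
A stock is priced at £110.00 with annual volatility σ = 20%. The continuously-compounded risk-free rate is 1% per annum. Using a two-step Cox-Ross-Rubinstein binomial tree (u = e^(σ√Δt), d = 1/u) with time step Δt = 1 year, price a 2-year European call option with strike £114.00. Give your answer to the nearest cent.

CRR parameters: u = e^(σ√Δt) = e^(0.2·√1) = 1.2214, d = 1/u = 0.8187
Per-period rate: rΔt = 0.01·1 = 0.01, so R = e^0.01 = 1.0101
Risk-neutral probability p = (e^0.01 − 0.8187)/(1.2214 − 0.8187) = 0.1913/0.4027 = 0.4751
Terminal stock prices: S_uu = 164.1, S_ud = 110, S_dd = 73.74
Terminal payoffs (S − K): max(50.1, 0) = 50.1, max(-4, 0) = 0, max(-40.26, 0) = 0
Node u (S = 134.4): V_u = e^(−0.01)·[0.4751·50.1007 + 0.5249·0.0000] = 23.5672
Node d (S = 90.06): V_d = e^(−0.01)·[0.4751·0.0000 + 0.5249·0.0000] = 0.0000
Node 0 (S = 110): V_0 = e^(−0.01)·[0.4751·23.5672 + 0.5249·0.0000] = 11.0860

£11.09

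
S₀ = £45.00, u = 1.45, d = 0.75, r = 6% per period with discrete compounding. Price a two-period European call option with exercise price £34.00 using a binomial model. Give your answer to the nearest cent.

£17.14

Risk-neutral probability p = (1 + 0.06 − 0.75)/(1.45 − 0.75) = 0.3100/0.7000 = 0.4429
Terminal stock prices: S_uu = 94.61, S_ud = 48.94, S_dd = 25.31
Terminal payoffs (S − K): max(60.61, 0) = 60.61, max(14.94, 0) = 14.94, max(-8.688, 0) = 0
Node u (S = 65.25): V_u = 1/1.06·[0.4429·60.6125 + 0.5571·14.9375] = 33.1745
Node d (S = 33.75): V_d = 1/1.06·[0.4429·14.9375 + 0.5571·0.0000] = 6.2407
Node 0 (S = 45): V_0 = 1/1.06·[0.4429·33.1745 + 0.5571·6.2407] = 17.1401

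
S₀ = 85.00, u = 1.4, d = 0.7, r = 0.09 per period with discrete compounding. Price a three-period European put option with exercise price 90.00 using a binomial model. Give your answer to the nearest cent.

12.10

Risk-neutral probability p = (1 + 0.09 − 0.7)/(1.4 − 0.7) = 0.3900/0.7000 = 0.5571
Terminal stock prices: S_uuu = 233.2, S_uud = 116.6, S_udd = 58.31, S_ddd = 29.15
Terminal payoffs (K − S): max(-143.2, 0) = 0, max(-26.62, 0) = 0, max(31.69, 0) = 31.69, max(60.85, 0) = 60.85
Node uu (S = 166.6): V_uu = 1/1.09·[0.5571·0.0000 + 0.4429·0.0000] = 0.0000
Node ud (S = 83.3): V_ud = 1/1.09·[0.5571·0.0000 + 0.4429·31.6900] = 12.8754
Node dd (S = 41.65): V_dd = 1/1.09·[0.5571·31.6900 + 0.4429·60.8450] = 40.9188
Node u (S = 119): V_u = 1/1.09·[0.5571·0.0000 + 0.4429·12.8754] = 5.2311
Node d (S = 59.5): V_d = 1/1.09·[0.5571·12.8754 + 0.4429·40.9188] = 23.2061
Node 0 (S = 85): V_0 = 1/1.09·[0.5571·5.2311 + 0.4429·23.2061] = 12.1023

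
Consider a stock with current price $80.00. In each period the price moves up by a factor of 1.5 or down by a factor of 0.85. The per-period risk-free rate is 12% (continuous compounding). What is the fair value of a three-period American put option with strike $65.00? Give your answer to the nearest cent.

Risk-neutral probability p = (e^0.12 − 0.85)/(1.5 − 0.85) = 0.2775/0.6500 = 0.4269
Terminal stock prices: S_uuu = 270, S_uud = 153, S_udd = 86.7, S_ddd = 49.13
Terminal payoffs (K − S): max(-205, 0) = 0, max(-88, 0) = 0, max(-21.7, 0) = 0, max(15.87, 0) = 15.87
Node uu (S = 180): continuation = e^(−0.12)·[0.4269·0.0000 + 0.5731·0.0000] = 0.0000; exercise value = 0.0000 ≤ continuation, so V_uu = 0.0000
Node ud (S = 102): continuation = e^(−0.12)·[0.4269·0.0000 + 0.5731·0.0000] = 0.0000; exercise value = 0.0000 ≤ continuation, so V_ud = 0.0000
Node dd (S = 57.8): continuation = e^(−0.12)·[0.4269·0.0000 + 0.5731·15.8700] = 8.0664; exercise value = 7.2000 ≤ continuation, so V_dd = 8.0664
Node u (S = 120): continuation = e^(−0.12)·[0.4269·0.0000 + 0.5731·0.0000] = 0.0000; exercise value = 0.0000 ≤ continuation, so V_u = 0.0000
Node d (S = 68): continuation = e^(−0.12)·[0.4269·0.0000 + 0.5731·8.0664] = 4.1000; exercise value = 0.0000 ≤ continuation, so V_d = 4.1000
Node 0 (S = 80): continuation = e^(−0.12)·[0.4269·0.0000 + 0.5731·4.1000] = 2.0839; exercise value = 0.0000 ≤ continuation, so V_0 = 2.0839

$2.08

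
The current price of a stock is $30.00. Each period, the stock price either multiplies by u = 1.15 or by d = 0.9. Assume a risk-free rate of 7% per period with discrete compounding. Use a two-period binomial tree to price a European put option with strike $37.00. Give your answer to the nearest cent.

$3.40

Risk-neutral probability p = (1 + 0.07 − 0.9)/(1.15 − 0.9) = 0.1700/0.2500 = 0.6800
Terminal stock prices: S_uu = 39.67, S_ud = 31.05, S_dd = 24.3
Terminal payoffs (K − S): max(-2.675, 0) = 0, max(5.95, 0) = 5.95, max(12.7, 0) = 12.7
Node u (S = 34.5): V_u = 1/1.07·[0.6800·0.0000 + 0.3200·5.9500] = 1.7794
Node d (S = 27): V_d = 1/1.07·[0.6800·5.9500 + 0.3200·12.7000] = 7.5794
Node 0 (S = 30): V_0 = 1/1.07·[0.6800·1.7794 + 0.3200·7.5794] = 3.3976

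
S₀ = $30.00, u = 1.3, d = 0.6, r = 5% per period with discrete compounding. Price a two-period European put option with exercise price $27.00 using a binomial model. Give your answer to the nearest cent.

$3.37

Risk-neutral probability p = (1 + 0.05 − 0.6)/(1.3 − 0.6) = 0.4500/0.7000 = 0.6429
Terminal stock prices: S_uu = 50.7, S_ud = 23.4, S_dd = 10.8
Terminal payoffs (K − S): max(-23.7, 0) = 0, max(3.6, 0) = 3.6, max(16.2, 0) = 16.2
Node u (S = 39): V_u = 1/1.05·[0.6429·0.0000 + 0.3571·3.6000] = 1.2245
Node d (S = 18): V_d = 1/1.05·[0.6429·3.6000 + 0.3571·16.2000] = 7.7143
Node 0 (S = 30): V_0 = 1/1.05·[0.6429·1.2245 + 0.3571·7.7143] = 3.3736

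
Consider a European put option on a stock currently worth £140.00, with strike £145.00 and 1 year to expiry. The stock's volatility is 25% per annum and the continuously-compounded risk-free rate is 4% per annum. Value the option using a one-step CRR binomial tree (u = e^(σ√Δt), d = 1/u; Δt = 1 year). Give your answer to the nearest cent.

£16.64

CRR parameters: u = e^(σ√Δt) = e^(0.25·√1) = 1.2840, d = 1/u = 0.7788
Per-period rate: rΔt = 0.04·1 = 0.04, so R = e^0.04 = 1.0408
Risk-neutral probability p = (e^0.04 − 0.7788)/(1.2840 − 0.7788) = 0.2620/0.5052 = 0.5186
Terminal stock prices: S_u = 179.8, S_d = 109
Terminal payoffs (K − S): max(-34.76, 0) = 0, max(35.97, 0) = 35.97
Node 0 (S = 140): V_0 = e^(−0.04)·[0.5186·0.0000 + 0.4814·35.9679] = 16.6360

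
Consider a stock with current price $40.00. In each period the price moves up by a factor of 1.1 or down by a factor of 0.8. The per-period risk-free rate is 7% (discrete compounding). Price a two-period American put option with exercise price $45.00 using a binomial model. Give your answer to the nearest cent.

Risk-neutral probability p = (1 + 0.07 − 0.8)/(1.1 − 0.8) = 0.2700/0.3000 = 0.9000
Terminal stock prices: S_uu = 48.4, S_ud = 35.2, S_dd = 25.6
Terminal payoffs (K − S): max(-3.4, 0) = 0, max(9.8, 0) = 9.8, max(19.4, 0) = 19.4
Node u (S = 44): continuation = 1/1.07·[0.9000·0.0000 + 0.1000·9.8000] = 0.9159; exercise value = 1.0000 > continuation, so V_u = 1.0000 (exercise)
Node d (S = 32): continuation = 1/1.07·[0.9000·9.8000 + 0.1000·19.4000] = 10.0561; exercise value = 13.0000 > continuation, so V_d = 13.0000 (exercise)
Node 0 (S = 40): continuation = 1/1.07·[0.9000·1.0000 + 0.1000·13.0000] = 2.0561; exercise value = 5.0000 > continuation, so V_0 = 5.0000 (exercise)

$5.00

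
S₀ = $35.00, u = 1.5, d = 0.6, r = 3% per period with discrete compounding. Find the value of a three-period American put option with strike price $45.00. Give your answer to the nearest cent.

Risk-neutral probability p = (1 + 0.03 − 0.6)/(1.5 − 0.6) = 0.4300/0.9000 = 0.4778
Terminal stock prices: S_uuu = 118.1, S_uud = 47.25, S_udd = 18.9, S_ddd = 7.56
Terminal payoffs (K − S): max(-73.12, 0) = 0, max(-2.25, 0) = 0, max(26.1, 0) = 26.1, max(37.44, 0) = 37.44
Node uu (S = 78.75): continuation = 1/1.03·[0.4778·0.0000 + 0.5222·0.0000] = 0.0000; exercise value = 0.0000 ≤ continuation, so V_uu = 0.0000
Node ud (S = 31.5): continuation = 1/1.03·[0.4778·0.0000 + 0.5222·26.1000] = 13.2330; exercise value = 13.5000 > continuation, so V_ud = 13.5000 (exercise)
Node dd (S = 12.6): continuation = 1/1.03·[0.4778·26.1000 + 0.5222·37.4400] = 31.0893; exercise value = 32.4000 > continuation, so V_dd = 32.4000 (exercise)
Node u (S = 52.5): continuation = 1/1.03·[0.4778·0.0000 + 0.5222·13.5000] = 6.8447; exercise value = 0.0000 ≤ continuation, so V_u = 6.8447
Node d (S = 21): continuation = 1/1.03·[0.4778·13.5000 + 0.5222·32.4000] = 22.6893; exercise value = 24.0000 > continuation, so V_d = 24.0000 (exercise)
Node 0 (S = 35): continuation = 1/1.03·[0.4778·6.8447 + 0.5222·24.0000] = 15.3433; exercise value = 10.0000 ≤ continuation, so V_0 = 15.3433

$15.34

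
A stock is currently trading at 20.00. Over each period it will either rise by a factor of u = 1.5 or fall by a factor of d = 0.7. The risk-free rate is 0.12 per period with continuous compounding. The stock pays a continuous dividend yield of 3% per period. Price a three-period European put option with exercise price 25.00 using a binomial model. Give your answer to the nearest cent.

Per-period risk-free factor R = e^0.12 = 1.1275; dividend-adjusted growth = e^(0.12−0.03) = 1.0942.
Risk-neutral probability p = (1.0942 − 0.7)/(1.5 − 0.7) = 0.3942/0.8000 = 0.4927
Terminal stock prices: S_uuu = 67.5, S_uud = 31.5, S_udd = 14.7, S_ddd = 6.86
Terminal payoffs (K − S): max(-42.5, 0) = 0, max(-6.5, 0) = 0, max(10.3, 0) = 10.3, max(18.14, 0) = 18.14
Node uu (S = 45): V_uu = e^(−0.12)·[0.4927·0.0000 + 0.5073·0.0000] = 0.0000
Node ud (S = 21): V_ud = e^(−0.12)·[0.4927·0.0000 + 0.5073·10.3000] = 4.6342
Node dd (S = 9.8): V_dd = e^(−0.12)·[0.4927·10.3000 + 0.5073·18.1400] = 12.6626
Node u (S = 30): V_u = e^(−0.12)·[0.4927·0.0000 + 0.5073·4.6342] = 2.0850
Node d (S = 14): V_d = e^(−0.12)·[0.4927·4.6342 + 0.5073·12.6626] = 7.7223
Node 0 (S = 20): V_0 = e^(−0.12)·[0.4927·2.0850 + 0.5073·7.7223] = 4.3856

4.39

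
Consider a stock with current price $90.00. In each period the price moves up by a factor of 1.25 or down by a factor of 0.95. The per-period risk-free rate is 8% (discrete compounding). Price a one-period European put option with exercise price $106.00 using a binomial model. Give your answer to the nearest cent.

$10.76

Risk-neutral probability p = (1 + 0.08 − 0.95)/(1.25 − 0.95) = 0.1300/0.3000 = 0.4333
Terminal stock prices: S_u = 112.5, S_d = 85.5
Terminal payoffs (K − S): max(-6.5, 0) = 0, max(20.5, 0) = 20.5
Node 0 (S = 90): V_0 = 1/1.08·[0.4333·0.0000 + 0.5667·20.5000] = 10.7562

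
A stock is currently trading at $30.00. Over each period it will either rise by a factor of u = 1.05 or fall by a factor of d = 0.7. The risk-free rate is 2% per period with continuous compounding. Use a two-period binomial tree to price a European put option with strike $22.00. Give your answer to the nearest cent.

$0.05

Risk-neutral probability p = (e^0.02 − 0.7)/(1.05 − 0.7) = 0.3202/0.3500 = 0.9149
Terminal stock prices: S_uu = 33.08, S_ud = 22.05, S_dd = 14.7
Terminal payoffs (K − S): max(-11.08, 0) = 0, max(-0.05, 0) = 0, max(7.3, 0) = 7.3
Node u (S = 31.5): V_u = e^(−0.02)·[0.9149·0.0000 + 0.0851·0.0000] = 0.0000
Node d (S = 21): V_d = e^(−0.02)·[0.9149·0.0000 + 0.0851·7.3000] = 0.6092
Node 0 (S = 30): V_0 = e^(−0.02)·[0.9149·0.0000 + 0.0851·0.6092] = 0.0508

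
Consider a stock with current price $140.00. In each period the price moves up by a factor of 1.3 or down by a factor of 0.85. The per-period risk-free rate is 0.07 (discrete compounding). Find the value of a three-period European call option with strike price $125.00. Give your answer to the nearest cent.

Risk-neutral probability p = (1 + 0.07 − 0.85)/(1.3 − 0.85) = 0.2200/0.4500 = 0.4889
Terminal stock prices: S_uuu = 307.6, S_uud = 201.1, S_udd = 131.5, S_ddd = 85.98
Terminal payoffs (S − K): max(182.6, 0) = 182.6, max(76.11, 0) = 76.11, max(6.495, 0) = 6.495, max(-39.02, 0) = 0
Node uu (S = 236.6): V_uu = 1/1.07·[0.4889·182.5800 + 0.5111·76.1100] = 119.7776
Node ud (S = 154.7): V_ud = 1/1.07·[0.4889·76.1100 + 0.5111·6.4950] = 37.8776
Node dd (S = 101.1): V_dd = 1/1.07·[0.4889·6.4950 + 0.5111·0.0000] = 2.9676
Node u (S = 182): V_u = 1/1.07·[0.4889·119.7776 + 0.5111·37.8776] = 72.8202
Node d (S = 119): V_d = 1/1.07·[0.4889·37.8776 + 0.5111·2.9676] = 18.7240
Node 0 (S = 140): V_0 = 1/1.07·[0.4889·72.8202 + 0.5111·18.7240] = 42.2159

$42.22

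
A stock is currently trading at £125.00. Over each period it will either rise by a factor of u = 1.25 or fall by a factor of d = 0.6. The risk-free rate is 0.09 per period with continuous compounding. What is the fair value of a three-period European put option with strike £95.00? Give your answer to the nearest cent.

£4.59

Risk-neutral probability p = (e^0.09 − 0.6)/(1.25 − 0.6) = 0.4942/0.6500 = 0.7603
Terminal stock prices: S_uuu = 244.1, S_uud = 117.2, S_udd = 56.25, S_ddd = 27
Terminal payoffs (K − S): max(-149.1, 0) = 0, max(-22.19, 0) = 0, max(38.75, 0) = 38.75, max(68, 0) = 68
Node uu (S = 195.3): V_uu = e^(−0.09)·[0.7603·0.0000 + 0.2397·0.0000] = 0.0000
Node ud (S = 93.75): V_ud = e^(−0.09)·[0.7603·0.0000 + 0.2397·38.7500] = 8.4901
Node dd (S = 45): V_dd = e^(−0.09)·[0.7603·38.7500 + 0.2397·68.0000] = 41.8235
Node u (S = 156.2): V_u = e^(−0.09)·[0.7603·0.0000 + 0.2397·8.4901] = 1.8602
Node d (S = 75): V_d = e^(−0.09)·[0.7603·8.4901 + 0.2397·41.8235] = 15.0626
Node 0 (S = 125): V_0 = e^(−0.09)·[0.7603·1.8602 + 0.2397·15.0626] = 4.5927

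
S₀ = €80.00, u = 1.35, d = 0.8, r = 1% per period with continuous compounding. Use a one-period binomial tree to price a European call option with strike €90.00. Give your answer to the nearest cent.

€6.81

Risk-neutral probability p = (e^0.01 − 0.8)/(1.35 − 0.8) = 0.2101/0.5500 = 0.3819
Terminal stock prices: S_u = 108, S_d = 64
Terminal payoffs (S − K): max(18, 0) = 18, max(-26, 0) = 0
Node 0 (S = 80): V_0 = e^(−0.01)·[0.3819·18.0000 + 0.6181·0.0000] = 6.8060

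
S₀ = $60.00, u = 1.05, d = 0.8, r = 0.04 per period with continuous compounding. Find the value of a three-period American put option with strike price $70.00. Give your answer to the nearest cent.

$10.00

Risk-neutral probability p = (e^0.04 − 0.8)/(1.05 − 0.8) = 0.2408/0.2500 = 0.9632
Terminal stock prices: S_uuu = 69.46, S_uud = 52.92, S_udd = 40.32, S_ddd = 30.72
Terminal payoffs (K − S): max(0.5425, 0) = 0.5425, max(17.08, 0) = 17.08, max(29.68, 0) = 29.68, max(39.28, 0) = 39.28
Node uu (S = 66.15): continuation = e^(−0.04)·[0.9632·0.5425 + 0.0368·17.0800] = 1.1053; exercise value = 3.8500 > continuation, so V_uu = 3.8500 (exercise)
Node ud (S = 50.4): continuation = e^(−0.04)·[0.9632·17.0800 + 0.0368·29.6800] = 16.8553; exercise value = 19.6000 > continuation, so V_ud = 19.6000 (exercise)
Node dd (S = 38.4): continuation = e^(−0.04)·[0.9632·29.6800 + 0.0368·39.2800] = 28.8553; exercise value = 31.6000 > continuation, so V_dd = 31.6000 (exercise)
Node u (S = 63): continuation = e^(−0.04)·[0.9632·3.8500 + 0.0368·19.6000] = 4.2553; exercise value = 7.0000 > continuation, so V_u = 7.0000 (exercise)
Node d (S = 48): continuation = e^(−0.04)·[0.9632·19.6000 + 0.0368·31.6000] = 19.2553; exercise value = 22.0000 > continuation, so V_d = 22.0000 (exercise)
Node 0 (S = 60): continuation = e^(−0.04)·[0.9632·7.0000 + 0.0368·22.0000] = 7.2553; exercise value = 10.0000 > continuation, so V_0 = 10.0000 (exercise)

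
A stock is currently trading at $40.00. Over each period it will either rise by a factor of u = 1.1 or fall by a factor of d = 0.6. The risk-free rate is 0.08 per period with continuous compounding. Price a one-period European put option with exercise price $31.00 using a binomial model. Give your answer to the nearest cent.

Risk-neutral probability p = (e^0.08 − 0.6)/(1.1 − 0.6) = 0.4833/0.5000 = 0.9666
Terminal stock prices: S_u = 44, S_d = 24
Terminal payoffs (K − S): max(-13, 0) = 0, max(7, 0) = 7
Node 0 (S = 40): V_0 = e^(−0.08)·[0.9666·0.0000 + 0.0334·7.0000] = 0.2160

$0.22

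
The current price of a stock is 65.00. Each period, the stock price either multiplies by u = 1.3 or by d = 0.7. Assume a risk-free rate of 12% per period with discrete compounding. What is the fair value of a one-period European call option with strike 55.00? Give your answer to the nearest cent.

18.44

Risk-neutral probability p = (1 + 0.12 − 0.7)/(1.3 − 0.7) = 0.4200/0.6000 = 0.7000
Terminal stock prices: S_u = 84.5, S_d = 45.5
Terminal payoffs (S − K): max(29.5, 0) = 29.5, max(-9.5, 0) = 0
Node 0 (S = 65): V_0 = 1/1.12·[0.7000·29.5000 + 0.3000·0.0000] = 18.4375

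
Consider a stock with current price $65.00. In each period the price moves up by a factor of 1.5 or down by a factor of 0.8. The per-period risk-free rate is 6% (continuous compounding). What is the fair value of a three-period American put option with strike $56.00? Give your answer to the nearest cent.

$5.00

Risk-neutral probability p = (e^0.06 − 0.8)/(1.5 − 0.8) = 0.2618/0.7000 = 0.3741
Terminal stock prices: S_uuu = 219.4, S_uud = 117, S_udd = 62.4, S_ddd = 33.28
Terminal payoffs (K − S): max(-163.4, 0) = 0, max(-61, 0) = 0, max(-6.4, 0) = 0, max(22.72, 0) = 22.72
Node uu (S = 146.2): continuation = e^(−0.06)·[0.3741·0.0000 + 0.6259·0.0000] = 0.0000; exercise value = 0.0000 ≤ continuation, so V_uu = 0.0000
Node ud (S = 78): continuation = e^(−0.06)·[0.3741·0.0000 + 0.6259·0.0000] = 0.0000; exercise value = 0.0000 ≤ continuation, so V_ud = 0.0000
Node dd (S = 41.6): continuation = e^(−0.06)·[0.3741·0.0000 + 0.6259·22.7200] = 13.3933; exercise value = 14.4000 > continuation, so V_dd = 14.4000 (exercise)
Node u (S = 97.5): continuation = e^(−0.06)·[0.3741·0.0000 + 0.6259·0.0000] = 0.0000; exercise value = 0.0000 ≤ continuation, so V_u = 0.0000
Node d (S = 52): continuation = e^(−0.06)·[0.3741·0.0000 + 0.6259·14.4000] = 8.4887; exercise value = 4.0000 ≤ continuation, so V_d = 8.4887
Node 0 (S = 65): continuation = e^(−0.06)·[0.3741·0.0000 + 0.6259·8.4887] = 5.0041; exercise value = 0.0000 ≤ continuation, so V_0 = 5.0041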